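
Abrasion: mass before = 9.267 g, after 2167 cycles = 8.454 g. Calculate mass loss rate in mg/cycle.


Mass loss = 9.267 - 8.454 = 0.813 g
Rate = 0.813 / 2167 x 1000 = 0.375 mg/cycle


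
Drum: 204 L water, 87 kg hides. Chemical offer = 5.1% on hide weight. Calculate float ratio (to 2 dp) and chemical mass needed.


Float ratio = 204 / 87 = 2.34
Chemical = 87 x 5.1 / 100 = 4.437 kg


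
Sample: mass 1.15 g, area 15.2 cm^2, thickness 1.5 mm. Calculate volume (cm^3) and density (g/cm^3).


Thickness in cm = 1.5 / 10 = 0.15 cm
Volume = 15.2 x 0.15 = 2.280 cm^3
Density = 1.15 / 2.280 = 0.504 g/cm^3


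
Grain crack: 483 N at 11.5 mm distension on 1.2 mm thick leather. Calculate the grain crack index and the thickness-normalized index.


Crack index = 42.0 N/mm
Normalized index = 35.0 N/mm per mm


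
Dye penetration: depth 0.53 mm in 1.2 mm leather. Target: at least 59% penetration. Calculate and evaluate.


Penetration = 44.2%
Meets target: No


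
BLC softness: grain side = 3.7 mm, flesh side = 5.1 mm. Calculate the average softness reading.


Average = (3.7 + 5.1) / 2
Average = 4.40 mm


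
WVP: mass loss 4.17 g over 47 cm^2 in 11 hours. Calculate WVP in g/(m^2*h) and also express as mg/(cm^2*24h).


WVP = 80.66 g/(m^2*h)
Daily rate = 193.58 mg/(cm^2*24h)

WVP = 4.17 / (47 x 11) x 10000 = 80.66 g/(m^2*h)
Mass loss in mg = 4.17 x 1000 = 4170 mg
Per cm^2 per 24h in mg: 4170 x 24 / (47 x 11) = 100080 / 517 = 193.58 mg/(cm^2*24h)


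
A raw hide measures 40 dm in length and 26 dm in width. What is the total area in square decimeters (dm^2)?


1040 dm^2

Area = length x width
Area = 40 x 26 = 1040 dm^2


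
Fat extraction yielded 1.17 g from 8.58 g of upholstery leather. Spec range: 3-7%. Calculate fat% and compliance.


Fat content = 13.6%
Compliant: No

Fat% = 1.17 / 8.58 x 100 = 13.6%
Spec range: 3-7%
Compliant: No


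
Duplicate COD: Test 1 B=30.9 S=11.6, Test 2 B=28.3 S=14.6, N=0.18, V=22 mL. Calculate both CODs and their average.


COD1 = 1263.3 mg/L
COD2 = 896.7 mg/L
Average = 1080.0 mg/L

COD1 = (30.9 - 11.6) x 0.18 x 8000 / 22 = 1263.3 mg/L
COD2 = (28.3 - 14.6) x 0.18 x 8000 / 22 = 896.7 mg/L
Average = (1263.3 + 896.7) / 2 = 1080.0 mg/L


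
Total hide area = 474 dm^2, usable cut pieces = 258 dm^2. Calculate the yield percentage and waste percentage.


Yield = 258 / 474 x 100 = 54.4%
Waste = 474 - 258 = 216 dm^2
Waste% = 100 - 54.4 = 45.6%


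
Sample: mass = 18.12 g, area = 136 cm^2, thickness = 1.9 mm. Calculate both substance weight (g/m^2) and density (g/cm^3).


Substance weight = 1332.4 g/m^2
Density = 0.701 g/cm^3


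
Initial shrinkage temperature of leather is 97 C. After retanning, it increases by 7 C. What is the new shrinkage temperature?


New Ts = 97 + 7 = 104 C


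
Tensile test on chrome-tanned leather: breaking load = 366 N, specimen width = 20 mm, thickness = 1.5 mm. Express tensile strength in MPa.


Cross-section = 20 x 1.5 = 30.0 mm^2
TS = 366 / 30.0 = 12.20 MPa
(1 N/mm^2 = 1 MPa)


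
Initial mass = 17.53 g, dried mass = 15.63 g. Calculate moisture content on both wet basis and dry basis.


Moisture lost = 17.53 - 15.63 = 1.90 g
Wet basis MC = 1.90 / 17.53 x 100 = 10.8%
Dry basis MC = 1.90 / 15.63 x 100 = 12.2%


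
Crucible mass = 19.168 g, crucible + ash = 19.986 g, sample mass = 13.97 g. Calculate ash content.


Ash mass = 0.818 g
Ash content = 5.86%

Ash mass = 19.986 - 19.168 = 0.818 g
Ash% = 0.818 / 13.97 x 100 = 5.86%


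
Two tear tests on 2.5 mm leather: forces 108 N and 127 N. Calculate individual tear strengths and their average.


Tear 1 = 43.2 N/mm
Tear 2 = 50.8 N/mm
Average = 47.0 N/mm

Tear 1 = 108 / 2.5 = 43.2 N/mm
Tear 2 = 127 / 2.5 = 50.8 N/mm
Average = (43.2 + 50.8) / 2 = 47.0 N/mm


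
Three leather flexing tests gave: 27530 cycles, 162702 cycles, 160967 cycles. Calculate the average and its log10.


Average = (27530 + 162702 + 160967) / 3 = 117066 cycles
log10(117066) = 5.07


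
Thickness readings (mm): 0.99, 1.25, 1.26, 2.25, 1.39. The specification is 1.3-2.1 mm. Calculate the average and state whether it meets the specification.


Sum = 7.14
Average = 7.14 / 5 = 1.43 mm
Specification range: 1.3 to 2.1 mm
Within spec: Yes


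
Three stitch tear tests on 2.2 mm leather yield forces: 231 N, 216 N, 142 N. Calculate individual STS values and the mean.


STS1 = 231 / 2.2 = 105.0 N/mm
STS2 = 216 / 2.2 = 98.2 N/mm
STS3 = 142 / 2.2 = 64.5 N/mm
Mean = (105.0 + 98.2 + 64.5) / 3 = 89.2 N/mm


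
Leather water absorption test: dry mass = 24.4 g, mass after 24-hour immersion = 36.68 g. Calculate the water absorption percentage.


50.3%

Water absorbed = 36.68 - 24.4 = 12.28 g
WA% = 12.28 / 24.4 x 100 = 50.3%


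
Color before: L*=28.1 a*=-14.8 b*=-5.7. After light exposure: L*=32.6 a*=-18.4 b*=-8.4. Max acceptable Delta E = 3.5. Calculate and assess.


Delta E = 6.36
Passes: No

dL = 4.5, da = -3.6, db = -2.7
dE = sqrt((4.5)^2 + (-3.6)^2 + (-2.7)^2) = 6.36
Max = 3.5
Passes: No


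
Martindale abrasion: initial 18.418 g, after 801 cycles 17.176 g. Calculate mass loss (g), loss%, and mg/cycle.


Loss = 18.418 - 17.176 = 1.242 g
Loss% = 1.242 / 18.418 x 100 = 6.74%
Rate = 1.242 / 801 x 1000 = 1.551 mg/cycle


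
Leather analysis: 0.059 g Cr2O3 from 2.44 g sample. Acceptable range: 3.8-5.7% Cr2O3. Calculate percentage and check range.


Cr2O3% = 0.059 / 2.44 x 100 = 2.42%
Acceptable range: 3.8 to 5.7%
Within range: No


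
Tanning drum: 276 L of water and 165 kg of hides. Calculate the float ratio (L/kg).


1.7

Float ratio = water / hide weight
Ratio = 276 / 165 = 1.7


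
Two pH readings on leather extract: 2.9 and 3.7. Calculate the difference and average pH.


Difference = |2.9 - 3.7| = 0.8
Average = (2.9 + 3.7) / 2 = 3.30


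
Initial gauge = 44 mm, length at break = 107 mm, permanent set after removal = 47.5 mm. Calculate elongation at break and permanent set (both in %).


Elongation at break = 143.2%
Permanent set = 8.0%


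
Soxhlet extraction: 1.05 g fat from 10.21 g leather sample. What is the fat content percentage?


Fat content = 1.05 / 10.21 x 100
Fat = 10.3%


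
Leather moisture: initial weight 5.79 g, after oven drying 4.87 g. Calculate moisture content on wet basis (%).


Moisture = 5.79 - 4.87 = 0.92 g
MC = 0.92 / 5.79 x 100 = 15.9%


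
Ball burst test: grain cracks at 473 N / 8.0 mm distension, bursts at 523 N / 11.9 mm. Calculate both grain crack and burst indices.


Crack index = 59.1 N/mm
Burst index = 43.9 N/mm


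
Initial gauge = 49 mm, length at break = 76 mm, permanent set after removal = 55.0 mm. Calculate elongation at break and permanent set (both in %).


Elongation at break = 55.1%
Permanent set = 12.2%

Elongation at break = (76 - 49) / 49 x 100 = 55.1%
Permanent set = (55.0 - 49) / 49 x 100 = 12.2%


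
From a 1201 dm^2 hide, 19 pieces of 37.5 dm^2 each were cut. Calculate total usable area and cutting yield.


Total usable = 19 x 37.5 = 712.5 dm^2
Yield = 712.5 / 1201 x 100 = 59.3%


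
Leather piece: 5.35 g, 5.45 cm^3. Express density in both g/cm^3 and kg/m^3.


Density = 5.35 / 5.45 = 0.982 g/cm^3
Convert: 0.982 x 1000 = 982 kg/m^3


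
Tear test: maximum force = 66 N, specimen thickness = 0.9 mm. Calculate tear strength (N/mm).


73.3 N/mm

Tear strength = force / thickness
Tear = 66 / 0.9 = 73.3 N/mm


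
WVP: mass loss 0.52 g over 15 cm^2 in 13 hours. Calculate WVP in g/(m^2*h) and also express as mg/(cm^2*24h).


WVP = 0.52 / (15 x 13) x 10000 = 26.67 g/(m^2*h)
Mass loss in mg = 0.52 x 1000 = 520 mg
Per cm^2 per 24h in mg: 520 x 24 / (15 x 13) = 12480 / 195 = 64.00 mg/(cm^2*24h)


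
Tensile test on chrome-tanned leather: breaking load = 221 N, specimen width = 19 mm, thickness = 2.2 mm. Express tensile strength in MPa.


Cross-section = 19 x 2.2 = 41.8 mm^2
TS = 221 / 41.8 = 5.29 MPa
(1 N/mm^2 = 1 MPa)


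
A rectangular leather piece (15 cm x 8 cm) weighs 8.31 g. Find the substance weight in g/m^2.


Area = 15 x 8 = 120 cm^2
SW = 8.31 / 120 x 10000 = 692.5 g/m^2


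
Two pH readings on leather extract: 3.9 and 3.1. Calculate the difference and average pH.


Difference = |3.9 - 3.1| = 0.8
Average = (3.9 + 3.1) / 2 = 3.50


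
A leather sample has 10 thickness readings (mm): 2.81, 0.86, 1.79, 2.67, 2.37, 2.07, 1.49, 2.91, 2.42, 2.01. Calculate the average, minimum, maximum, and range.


Sum = 21.40
Average = 21.40 / 10 = 2.14 mm
Minimum = 0.86 mm
Maximum = 2.91 mm
Range = 2.91 - 0.86 = 2.05 mm


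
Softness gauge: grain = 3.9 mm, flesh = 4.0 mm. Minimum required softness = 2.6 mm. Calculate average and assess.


Average softness = 3.95 mm
Meets requirement: Yes

Average = (3.9 + 4.0) / 2 = 3.95 mm
Minimum = 2.6 mm
Meets requirement: Yes


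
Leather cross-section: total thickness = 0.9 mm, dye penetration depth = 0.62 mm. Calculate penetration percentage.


68.9%

Penetration% = 0.62 / 0.9 x 100
Penetration = 68.9%


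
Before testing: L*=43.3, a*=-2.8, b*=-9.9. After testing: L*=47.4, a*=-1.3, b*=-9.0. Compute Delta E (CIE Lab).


dL = 47.4 - 43.3 = 4.1
da = -1.3 - (-2.8) = 1.5
db = -9.0 - (-9.9) = 0.9
dE = sqrt((4.1)^2 + (1.5)^2 + (0.9)^2) = 4.46


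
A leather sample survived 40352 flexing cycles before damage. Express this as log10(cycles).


log10(40352) = 4.61


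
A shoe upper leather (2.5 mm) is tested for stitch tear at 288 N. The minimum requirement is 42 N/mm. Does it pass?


STS = 115.2 N/mm
Passes: Yes

STS = 288 / 2.5 = 115.2 N/mm
Minimum required: 42 N/mm
Passes: Yes


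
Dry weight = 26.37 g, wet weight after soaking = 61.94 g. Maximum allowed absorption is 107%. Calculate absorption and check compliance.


WA = (61.94 - 26.37) / 26.37 x 100 = 134.9%
Maximum allowed: 107%
Compliant: No


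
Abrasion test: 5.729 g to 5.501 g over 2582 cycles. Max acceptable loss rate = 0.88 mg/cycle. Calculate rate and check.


Rate = 0.088 mg/cycle
Passes: Yes

Loss = 5.729 - 5.501 = 0.228 g
Rate = 0.228 g / 2582 cycles x 1000 = 0.088 mg/cycle
Max = 0.88 mg/cycle
Passes: Yes


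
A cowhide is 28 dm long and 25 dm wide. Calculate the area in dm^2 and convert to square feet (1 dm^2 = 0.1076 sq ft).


700 dm^2
75.32 sq ft

Area = 28 x 25 = 700 dm^2
Conversion: 700 x 0.1076 = 75.32 sq ft


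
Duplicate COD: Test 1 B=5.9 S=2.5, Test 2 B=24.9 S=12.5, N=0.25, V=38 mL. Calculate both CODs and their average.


COD1 = 178.9 mg/L
COD2 = 652.6 mg/L
Average = 415.8 mg/L

COD1 = (5.9 - 2.5) x 0.25 x 8000 / 38 = 178.9 mg/L
COD2 = (24.9 - 12.5) x 0.25 x 8000 / 38 = 652.6 mg/L
Average = (178.9 + 652.6) / 2 = 415.8 mg/L


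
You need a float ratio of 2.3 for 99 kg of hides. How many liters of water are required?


Water = hide weight x target ratio
Water = 99 x 2.3 = 227.7 L


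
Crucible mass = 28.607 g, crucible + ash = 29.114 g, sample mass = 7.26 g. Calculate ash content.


Ash mass = 0.507 g
Ash content = 6.98%

Ash mass = 29.114 - 28.607 = 0.507 g
Ash% = 0.507 / 7.26 x 100 = 6.98%


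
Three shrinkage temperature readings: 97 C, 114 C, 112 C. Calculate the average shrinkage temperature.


107.7 C


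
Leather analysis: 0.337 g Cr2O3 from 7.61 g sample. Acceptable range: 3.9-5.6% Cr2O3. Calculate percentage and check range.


Cr2O3 = 4.43%
Within range: Yes


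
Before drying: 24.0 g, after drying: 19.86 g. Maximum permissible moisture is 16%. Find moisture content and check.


Moisture content = 17.3%
Acceptable: No


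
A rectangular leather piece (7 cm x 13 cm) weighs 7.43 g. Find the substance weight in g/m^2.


Area = 7 x 13 = 91 cm^2
SW = 7.43 / 91 x 10000 = 816.5 g/m^2


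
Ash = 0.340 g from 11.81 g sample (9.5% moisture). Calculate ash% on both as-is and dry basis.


As-is ash = 2.88%
Dry-basis ash = 3.18%

As-is ash% = 0.340 / 11.81 x 100 = 2.88%
Dry mass = 11.81 x (100 - 9.5) / 100 = 10.68805 g
Dry-basis ash% = 0.340 / 10.68805 x 100 = 3.18%


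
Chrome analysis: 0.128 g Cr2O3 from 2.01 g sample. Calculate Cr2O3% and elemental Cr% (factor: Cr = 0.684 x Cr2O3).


Cr2O3% = 0.128 / 2.01 x 100 = 6.37%
Cr% = 6.37 x 0.684 = 4.36%


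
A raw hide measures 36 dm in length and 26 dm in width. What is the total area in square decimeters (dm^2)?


936 dm^2

Area = length x width
Area = 36 x 26 = 936 dm^2


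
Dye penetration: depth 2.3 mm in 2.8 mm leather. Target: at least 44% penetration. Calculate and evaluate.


Penetration = 2.3 / 2.8 x 100 = 82.1%
Target: 44%
Meets target: Yes


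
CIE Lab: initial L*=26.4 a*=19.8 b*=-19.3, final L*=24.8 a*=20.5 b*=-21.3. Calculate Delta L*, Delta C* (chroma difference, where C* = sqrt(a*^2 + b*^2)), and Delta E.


Delta L* = -1.6
Delta C* = 1.91
Delta E = 2.66


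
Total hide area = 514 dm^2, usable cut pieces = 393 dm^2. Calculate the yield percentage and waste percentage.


Yield = 393 / 514 x 100 = 76.5%
Waste = 514 - 393 = 121 dm^2
Waste% = 100 - 76.5 = 23.5%


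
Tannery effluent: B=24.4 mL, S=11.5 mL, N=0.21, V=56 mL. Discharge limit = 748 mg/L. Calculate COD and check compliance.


COD = 387.0 mg/L
Compliant: Yes

COD = (24.4 - 11.5) x 0.21 x 8000 / 56 = 387.0 mg/L
Limit: 748 mg/L
Compliant: Yes


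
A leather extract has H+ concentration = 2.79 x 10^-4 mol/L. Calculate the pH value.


pH = 3.55

pH = -log10[H+]
pH = -log10(2.79 x 10^-4) = 3.55


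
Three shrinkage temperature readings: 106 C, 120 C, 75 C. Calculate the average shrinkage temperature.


100.3 C


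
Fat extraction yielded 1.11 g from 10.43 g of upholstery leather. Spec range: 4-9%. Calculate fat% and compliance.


Fat content = 10.6%
Compliant: No

Fat% = 1.11 / 10.43 x 100 = 10.6%
Spec range: 4-9%
Compliant: No


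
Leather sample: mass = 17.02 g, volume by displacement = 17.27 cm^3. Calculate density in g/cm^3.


0.986 g/cm^3

Density = mass / volume
Density = 17.02 / 17.27 = 0.986 g/cm^3


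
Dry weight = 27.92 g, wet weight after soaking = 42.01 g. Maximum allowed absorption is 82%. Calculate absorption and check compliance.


Absorption = 50.5%
Compliant: Yes

WA = (42.01 - 27.92) / 27.92 x 100 = 50.5%
Maximum allowed: 82%
Compliant: Yes


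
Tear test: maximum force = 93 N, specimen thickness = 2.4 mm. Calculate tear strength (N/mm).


38.8 N/mm


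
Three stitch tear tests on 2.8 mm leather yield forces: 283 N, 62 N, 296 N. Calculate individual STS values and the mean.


STS1 = 101.1 N/mm
STS2 = 22.1 N/mm
STS3 = 105.7 N/mm
Mean = 76.3 N/mm

STS1 = 283 / 2.8 = 101.1 N/mm
STS2 = 62 / 2.8 = 22.1 N/mm
STS3 = 296 / 2.8 = 105.7 N/mm
Mean = (101.1 + 22.1 + 105.7) / 3 = 76.3 N/mm


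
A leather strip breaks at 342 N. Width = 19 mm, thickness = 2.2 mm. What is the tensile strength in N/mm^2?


Cross-sectional area = 19 x 2.2 = 41.8 mm^2
Tensile strength = 342 / 41.8 = 8.18 N/mm^2


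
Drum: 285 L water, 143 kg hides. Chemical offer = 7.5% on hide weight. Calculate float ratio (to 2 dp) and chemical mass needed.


Float ratio = 285 / 143 = 1.99
Chemical = 143 x 7.5 / 100 = 10.725 kg


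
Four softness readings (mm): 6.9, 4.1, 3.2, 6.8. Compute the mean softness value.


5.25 mm

Sum = 6.9 + 4.1 + 3.2 + 6.8
Mean = 21.0 / 4 = 5.25 mm


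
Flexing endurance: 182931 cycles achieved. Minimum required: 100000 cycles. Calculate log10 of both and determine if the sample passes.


Achieved: log10 = 5.26
Required: log10 = 5.00
Passes: Yes

log10(182931) = 5.26
log10(100000) = 5.00
Passes: Yes


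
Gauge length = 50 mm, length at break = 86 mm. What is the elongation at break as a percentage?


72.0%


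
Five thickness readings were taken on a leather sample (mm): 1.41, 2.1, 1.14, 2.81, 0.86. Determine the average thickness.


Sum = 1.41 + 2.1 + 1.14 + 2.81 + 0.86 = 8.32
Average = 8.32 / 5 = 1.66 mm


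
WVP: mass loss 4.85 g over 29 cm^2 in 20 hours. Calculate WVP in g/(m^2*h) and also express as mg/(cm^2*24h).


WVP = 83.62 g/(m^2*h)
Daily rate = 200.69 mg/(cm^2*24h)

WVP = 4.85 / (29 x 20) x 10000 = 83.62 g/(m^2*h)
Mass loss in mg = 4.85 x 1000 = 4850 mg
Per cm^2 per 24h in mg: 4850 x 24 / (29 x 20) = 116400 / 580 = 200.69 mg/(cm^2*24h)


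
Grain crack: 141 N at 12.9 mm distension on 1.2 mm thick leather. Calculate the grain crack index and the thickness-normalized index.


Crack index = 10.9 N/mm
Normalized index = 9.1 N/mm per mm


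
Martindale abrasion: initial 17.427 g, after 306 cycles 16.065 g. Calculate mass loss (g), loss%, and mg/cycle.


Mass loss = 1.362 g
Loss = 7.82%
Rate = 4.451 mg/cycle

Loss = 17.427 - 16.065 = 1.362 g
Loss% = 1.362 / 17.427 x 100 = 7.82%
Rate = 1.362 / 306 x 1000 = 4.451 mg/cycle


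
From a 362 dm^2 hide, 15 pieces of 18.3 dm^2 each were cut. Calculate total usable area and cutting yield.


Usable area = 274.5 dm^2
Yield = 75.8%


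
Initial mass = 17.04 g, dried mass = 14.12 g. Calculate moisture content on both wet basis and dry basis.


Moisture lost = 17.04 - 14.12 = 2.92 g
Wet basis MC = 2.92 / 17.04 x 100 = 17.1%
Dry basis MC = 2.92 / 14.12 x 100 = 20.7%


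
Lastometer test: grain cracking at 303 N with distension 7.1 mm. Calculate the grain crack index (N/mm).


Grain crack index = force / distension
Index = 303 / 7.1 = 42.7 N/mm


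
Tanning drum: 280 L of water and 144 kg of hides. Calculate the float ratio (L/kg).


1.9


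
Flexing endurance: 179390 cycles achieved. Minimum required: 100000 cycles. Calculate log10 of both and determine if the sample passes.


log10(179390) = 5.25
log10(100000) = 5.00
Passes: Yes


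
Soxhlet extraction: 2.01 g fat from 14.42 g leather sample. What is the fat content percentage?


13.9%


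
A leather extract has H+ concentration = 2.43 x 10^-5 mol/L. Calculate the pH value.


pH = 4.61

pH = -log10[H+]
pH = -log10(2.43 x 10^-5) = 4.61


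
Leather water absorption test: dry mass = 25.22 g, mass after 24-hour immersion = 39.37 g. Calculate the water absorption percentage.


Water absorbed = 39.37 - 25.22 = 14.15 g
WA% = 14.15 / 25.22 x 100 = 56.1%


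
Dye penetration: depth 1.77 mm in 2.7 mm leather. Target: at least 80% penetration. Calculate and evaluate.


Penetration = 65.6%
Meets target: No

Penetration = 1.77 / 2.7 x 100 = 65.6%
Target: 80%
Meets target: No


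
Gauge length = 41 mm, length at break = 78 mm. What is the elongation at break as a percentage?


90.2%


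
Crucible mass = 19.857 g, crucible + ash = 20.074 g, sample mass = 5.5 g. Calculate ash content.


Ash mass = 0.217 g
Ash content = 3.95%


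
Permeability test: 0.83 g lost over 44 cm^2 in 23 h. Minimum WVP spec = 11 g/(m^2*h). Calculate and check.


WVP = 8.20 g/(m^2*h)
Meets specification: No

WVP = 0.83 / (44 x 23) x 10000 = 8.20 g/(m^2*h)
Minimum: 11 g/(m^2*h)
Meets spec: No


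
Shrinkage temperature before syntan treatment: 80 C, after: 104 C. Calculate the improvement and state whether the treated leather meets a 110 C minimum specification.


Improvement = 104 - 80 = 24 C
Spec check: 104 C >= 110 C? No


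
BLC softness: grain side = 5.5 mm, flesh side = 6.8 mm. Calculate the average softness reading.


6.15 mm

Average = (5.5 + 6.8) / 2
Average = 6.15 mm


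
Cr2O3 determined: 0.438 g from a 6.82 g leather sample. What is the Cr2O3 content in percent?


Cr2O3% = 0.438 / 6.82 x 100
Cr2O3% = 6.42%


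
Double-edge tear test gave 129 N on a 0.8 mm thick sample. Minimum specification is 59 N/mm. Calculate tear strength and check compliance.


Tear strength = 161.3 N/mm
Compliant: Yes

Tear strength = 129 / 0.8 = 161.3 N/mm
Required minimum = 59 N/mm
Compliant: Yes


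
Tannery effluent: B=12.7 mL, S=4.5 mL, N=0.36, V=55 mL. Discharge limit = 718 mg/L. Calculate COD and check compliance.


COD = 429.4 mg/L
Compliant: Yes

COD = (12.7 - 4.5) x 0.36 x 8000 / 55 = 429.4 mg/L
Limit: 718 mg/L
Compliant: Yes


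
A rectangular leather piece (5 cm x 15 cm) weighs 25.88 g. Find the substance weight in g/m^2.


3450.7 g/m^2

Area = 5 x 15 = 75 cm^2
SW = 25.88 / 75 x 10000 = 3450.7 g/m^2


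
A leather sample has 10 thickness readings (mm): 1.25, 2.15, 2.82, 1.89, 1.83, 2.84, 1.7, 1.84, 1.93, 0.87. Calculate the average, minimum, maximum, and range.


Average = 1.91 mm
Min = 0.87 mm
Max = 2.84 mm
Range = 1.97 mm


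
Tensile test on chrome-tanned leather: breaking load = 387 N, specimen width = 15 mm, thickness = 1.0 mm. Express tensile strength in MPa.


25.80 MPa

Cross-section = 15 x 1.0 = 15.0 mm^2
TS = 387 / 15.0 = 25.80 MPa
(1 N/mm^2 = 1 MPa)


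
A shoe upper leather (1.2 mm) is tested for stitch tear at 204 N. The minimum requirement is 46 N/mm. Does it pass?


STS = 170.0 N/mm
Passes: Yes

STS = 204 / 1.2 = 170.0 N/mm
Minimum required: 46 N/mm
Passes: Yes


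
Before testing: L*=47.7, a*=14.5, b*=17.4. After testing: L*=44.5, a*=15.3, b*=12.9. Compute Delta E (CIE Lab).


Delta E = 5.58


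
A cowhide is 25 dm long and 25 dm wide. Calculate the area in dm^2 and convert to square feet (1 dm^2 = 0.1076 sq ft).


625 dm^2
67.25 sq ft


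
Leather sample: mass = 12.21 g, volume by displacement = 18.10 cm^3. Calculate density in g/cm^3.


Density = mass / volume
Density = 12.21 / 18.10 = 0.675 g/cm^3


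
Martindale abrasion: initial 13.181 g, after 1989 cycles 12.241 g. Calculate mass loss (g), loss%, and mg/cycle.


Mass loss = 0.940 g
Loss = 7.13%
Rate = 0.473 mg/cycle

Loss = 13.181 - 12.241 = 0.940 g
Loss% = 0.940 / 13.181 x 100 = 7.13%
Rate = 0.940 / 1989 x 1000 = 0.473 mg/cycle


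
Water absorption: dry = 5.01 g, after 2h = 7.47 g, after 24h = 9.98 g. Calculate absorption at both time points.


WA (2h) = (7.47 - 5.01) / 5.01 x 100 = 49.1%
WA (24h) = (9.98 - 5.01) / 5.01 x 100 = 99.2%


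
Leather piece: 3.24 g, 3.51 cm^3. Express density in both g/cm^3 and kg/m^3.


Density = 3.24 / 3.51 = 0.923 g/cm^3
Convert: 0.923 x 1000 = 923 kg/m^3


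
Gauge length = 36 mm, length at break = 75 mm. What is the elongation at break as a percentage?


108.3%


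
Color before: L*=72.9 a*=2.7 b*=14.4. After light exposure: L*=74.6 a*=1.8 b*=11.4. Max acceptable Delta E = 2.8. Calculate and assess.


Delta E = 3.56
Passes: No

dL = 1.7, da = -0.9, db = -3.0
dE = sqrt((1.7)^2 + (-0.9)^2 + (-3.0)^2) = 3.56
Max = 2.8
Passes: No


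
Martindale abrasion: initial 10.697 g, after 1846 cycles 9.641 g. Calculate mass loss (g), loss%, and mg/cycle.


Loss = 10.697 - 9.641 = 1.056 g
Loss% = 1.056 / 10.697 x 100 = 9.87%
Rate = 1.056 / 1846 x 1000 = 0.572 mg/cycle


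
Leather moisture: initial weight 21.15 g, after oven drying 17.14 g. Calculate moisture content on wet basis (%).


Moisture = 21.15 - 17.14 = 4.01 g
MC = 4.01 / 21.15 x 100 = 19.0%


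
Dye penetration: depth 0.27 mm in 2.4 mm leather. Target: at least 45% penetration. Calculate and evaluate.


Penetration = 11.3%
Meets target: No

Penetration = 0.27 / 2.4 x 100 = 11.3%
Target: 45%
Meets target: No


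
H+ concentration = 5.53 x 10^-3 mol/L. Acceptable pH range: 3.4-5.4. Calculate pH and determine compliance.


pH = -log10(5.53 x 10^-3) = 2.26
Range: 3.4 to 5.4
Compliant: No


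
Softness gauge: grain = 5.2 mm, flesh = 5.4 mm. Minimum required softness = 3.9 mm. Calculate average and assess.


Average softness = 5.30 mm
Meets requirement: Yes


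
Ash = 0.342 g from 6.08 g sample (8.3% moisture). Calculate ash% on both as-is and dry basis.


As-is ash% = 0.342 / 6.08 x 100 = 5.63%
Dry mass = 6.08 x (100 - 8.3) / 100 = 5.57536 g
Dry-basis ash% = 0.342 / 5.57536 x 100 = 6.13%


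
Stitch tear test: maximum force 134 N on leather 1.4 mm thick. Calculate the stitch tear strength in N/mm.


Stitch tear strength = force / thickness
STS = 134 / 1.4 = 95.7 N/mm


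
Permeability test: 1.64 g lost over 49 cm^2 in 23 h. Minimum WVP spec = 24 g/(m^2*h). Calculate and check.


WVP = 14.55 g/(m^2*h)
Meets specification: No

WVP = 1.64 / (49 x 23) x 10000 = 14.55 g/(m^2*h)
Minimum: 24 g/(m^2*h)
Meets spec: No


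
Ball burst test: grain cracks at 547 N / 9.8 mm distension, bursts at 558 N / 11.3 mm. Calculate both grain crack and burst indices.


Crack index = 547 / 9.8 = 55.8 N/mm
Burst index = 558 / 11.3 = 49.4 N/mm


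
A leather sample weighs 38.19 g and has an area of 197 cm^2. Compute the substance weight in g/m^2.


1938.6 g/m^2


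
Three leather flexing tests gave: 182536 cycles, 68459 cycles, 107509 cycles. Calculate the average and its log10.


Average = (182536 + 68459 + 107509) / 3 = 119501 cycles
log10(119501) = 5.08


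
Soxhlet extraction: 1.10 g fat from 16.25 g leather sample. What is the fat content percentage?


Fat content = 1.10 / 16.25 x 100
Fat = 6.8%


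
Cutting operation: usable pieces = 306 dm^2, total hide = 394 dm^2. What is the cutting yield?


Yield = usable / total x 100
Yield = 306 / 394 x 100 = 77.7%


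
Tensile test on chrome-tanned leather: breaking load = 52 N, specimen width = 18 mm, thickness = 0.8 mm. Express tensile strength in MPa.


3.61 MPa


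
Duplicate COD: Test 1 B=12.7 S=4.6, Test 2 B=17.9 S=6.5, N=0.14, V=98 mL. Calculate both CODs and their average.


COD1 = (12.7 - 4.6) x 0.14 x 8000 / 98 = 92.6 mg/L
COD2 = (17.9 - 6.5) x 0.14 x 8000 / 98 = 130.3 mg/L
Average = (92.6 + 130.3) / 2 = 111.5 mg/L


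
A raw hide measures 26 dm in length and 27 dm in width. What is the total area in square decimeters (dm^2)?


Area = length x width
Area = 26 x 27 = 702 dm^2


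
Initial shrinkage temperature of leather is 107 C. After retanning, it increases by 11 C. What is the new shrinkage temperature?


118 C

New Ts = 107 + 11 = 118 C


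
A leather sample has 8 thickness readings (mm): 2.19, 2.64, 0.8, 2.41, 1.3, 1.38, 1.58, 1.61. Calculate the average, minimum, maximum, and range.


Average = 1.74 mm
Min = 0.8 mm
Max = 2.64 mm
Range = 1.84 mm

Sum = 13.91
Average = 13.91 / 8 = 1.74 mm
Minimum = 0.8 mm
Maximum = 2.64 mm
Range = 2.64 - 0.8 = 1.84 mm


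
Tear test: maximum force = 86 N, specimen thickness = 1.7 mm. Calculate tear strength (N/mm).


50.6 N/mm

Tear strength = force / thickness
Tear = 86 / 1.7 = 50.6 N/mm


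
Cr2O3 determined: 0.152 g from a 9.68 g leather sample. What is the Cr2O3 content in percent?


1.57%


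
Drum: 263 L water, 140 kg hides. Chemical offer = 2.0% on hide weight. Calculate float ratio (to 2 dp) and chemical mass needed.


Float ratio = 1.88
Chemical needed = 2.8 kg

Float ratio = 263 / 140 = 1.88
Chemical = 140 x 2.0 / 100 = 2.8 kg


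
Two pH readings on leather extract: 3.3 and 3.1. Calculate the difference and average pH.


Difference = 0.2
Average pH = 3.20

Difference = |3.3 - 3.1| = 0.2
Average = (3.3 + 3.1) / 2 = 3.20


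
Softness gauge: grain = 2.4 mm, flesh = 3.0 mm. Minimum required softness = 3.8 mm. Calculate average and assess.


Average softness = 2.70 mm
Meets requirement: No

Average = (2.4 + 3.0) / 2 = 2.70 mm
Minimum = 3.8 mm
Meets requirement: No


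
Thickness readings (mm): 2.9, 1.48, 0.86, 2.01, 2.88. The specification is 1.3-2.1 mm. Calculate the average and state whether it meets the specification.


Sum = 10.13
Average = 10.13 / 5 = 2.03 mm
Specification range: 1.3 to 2.1 mm
Within spec: Yes


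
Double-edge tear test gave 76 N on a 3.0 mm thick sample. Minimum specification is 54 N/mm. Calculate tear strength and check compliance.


Tear strength = 25.3 N/mm
Compliant: No


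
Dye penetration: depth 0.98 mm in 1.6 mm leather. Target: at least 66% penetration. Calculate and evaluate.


Penetration = 0.98 / 1.6 x 100 = 61.3%
Target: 66%
Meets target: No


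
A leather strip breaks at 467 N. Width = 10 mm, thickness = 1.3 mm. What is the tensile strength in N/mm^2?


Cross-sectional area = 10 x 1.3 = 13.0 mm^2
Tensile strength = 467 / 13.0 = 35.92 N/mm^2


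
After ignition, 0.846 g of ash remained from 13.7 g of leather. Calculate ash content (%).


6.18%

Ash% = 0.846 / 13.7 x 100
Ash% = 6.18%


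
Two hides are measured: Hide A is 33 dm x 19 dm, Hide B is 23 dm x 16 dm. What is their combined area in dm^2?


Hide A area = 33 x 19 = 627 dm^2
Hide B area = 23 x 16 = 368 dm^2
Total = 627 + 368 = 995 dm^2


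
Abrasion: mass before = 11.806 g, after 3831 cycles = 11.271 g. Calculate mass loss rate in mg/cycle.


Mass loss = 11.806 - 11.271 = 0.535 g
Rate = 0.535 / 3831 x 1000 = 0.140 mg/cycle


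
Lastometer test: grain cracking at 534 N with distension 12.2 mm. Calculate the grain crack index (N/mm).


43.8 N/mm


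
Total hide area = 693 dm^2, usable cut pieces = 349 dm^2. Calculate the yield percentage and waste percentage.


Yield = 349 / 693 x 100 = 50.4%
Waste = 693 - 349 = 344 dm^2
Waste% = 100 - 50.4 = 49.6%


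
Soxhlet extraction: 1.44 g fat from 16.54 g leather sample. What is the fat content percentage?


8.7%

Fat content = 1.44 / 16.54 x 100
Fat = 8.7%


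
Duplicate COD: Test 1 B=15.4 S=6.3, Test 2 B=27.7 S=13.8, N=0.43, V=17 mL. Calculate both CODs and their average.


COD1 = (15.4 - 6.3) x 0.43 x 8000 / 17 = 1841.4 mg/L
COD2 = (27.7 - 13.8) x 0.43 x 8000 / 17 = 2812.7 mg/L
Average = (1841.4 + 2812.7) / 2 = 2327.1 mg/L


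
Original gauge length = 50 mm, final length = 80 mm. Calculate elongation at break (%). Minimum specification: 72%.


Extension = 80 - 50 = 30 mm
Elongation = 30 / 50 x 100 = 60.0%
Minimum required: 72%
Meets specification: No


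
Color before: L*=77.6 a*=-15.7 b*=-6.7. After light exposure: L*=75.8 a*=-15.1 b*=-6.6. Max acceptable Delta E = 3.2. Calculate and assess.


Delta E = 1.90
Passes: Yes


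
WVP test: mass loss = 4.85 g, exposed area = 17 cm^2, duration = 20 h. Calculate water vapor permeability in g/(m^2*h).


142.65 g/(m^2*h)

WVP = mass_loss / (area x time) x 10000
WVP = 4.85 / (17 x 20) x 10000
WVP = 4.85 / 340 x 10000 = 142.65 g/(m^2*h)


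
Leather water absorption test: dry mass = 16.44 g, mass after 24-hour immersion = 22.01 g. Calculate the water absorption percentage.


Water absorbed = 22.01 - 16.44 = 5.57 g
WA% = 5.57 / 16.44 x 100 = 33.9%


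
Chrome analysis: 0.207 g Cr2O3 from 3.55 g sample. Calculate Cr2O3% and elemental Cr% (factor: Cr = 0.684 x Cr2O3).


Cr2O3 = 5.83%
Cr = 3.99%


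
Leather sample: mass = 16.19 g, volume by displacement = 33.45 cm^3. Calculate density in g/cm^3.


0.484 g/cm^3


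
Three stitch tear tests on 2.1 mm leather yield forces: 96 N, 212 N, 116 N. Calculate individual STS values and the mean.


STS1 = 96 / 2.1 = 45.7 N/mm
STS2 = 212 / 2.1 = 101.0 N/mm
STS3 = 116 / 2.1 = 55.2 N/mm
Mean = (45.7 + 101.0 + 55.2) / 3 = 67.3 N/mm


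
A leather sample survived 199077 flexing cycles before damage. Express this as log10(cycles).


5.30


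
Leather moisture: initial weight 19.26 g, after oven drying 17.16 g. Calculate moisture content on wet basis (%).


Moisture = 19.26 - 17.16 = 2.10 g
MC = 2.10 / 19.26 x 100 = 10.9%


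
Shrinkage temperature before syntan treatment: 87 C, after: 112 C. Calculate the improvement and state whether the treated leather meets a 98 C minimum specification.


Improvement = 112 - 87 = 25 C
Spec check: 112 C >= 98 C? Yes


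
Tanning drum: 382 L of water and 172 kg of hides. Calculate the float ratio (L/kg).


2.2


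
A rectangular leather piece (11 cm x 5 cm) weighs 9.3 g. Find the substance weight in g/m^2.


1690.9 g/m^2

Area = 11 x 5 = 55 cm^2
SW = 9.3 / 55 x 10000 = 1690.9 g/m^2


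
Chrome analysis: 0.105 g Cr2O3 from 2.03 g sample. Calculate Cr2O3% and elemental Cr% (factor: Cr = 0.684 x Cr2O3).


Cr2O3% = 0.105 / 2.03 x 100 = 5.17%
Cr% = 5.17 x 0.684 = 3.54%


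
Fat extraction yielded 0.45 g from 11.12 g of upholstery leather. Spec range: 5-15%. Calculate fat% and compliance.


Fat% = 0.45 / 11.12 x 100 = 4.0%
Spec range: 5-15%
Compliant: No


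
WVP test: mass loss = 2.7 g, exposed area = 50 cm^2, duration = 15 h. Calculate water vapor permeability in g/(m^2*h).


36.00 g/(m^2*h)


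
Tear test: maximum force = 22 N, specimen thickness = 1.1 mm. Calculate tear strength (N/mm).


20.0 N/mm

Tear strength = force / thickness
Tear = 22 / 1.1 = 20.0 N/mm


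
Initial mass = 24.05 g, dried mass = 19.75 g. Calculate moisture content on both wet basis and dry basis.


Wet basis = 17.9%
Dry basis = 21.8%


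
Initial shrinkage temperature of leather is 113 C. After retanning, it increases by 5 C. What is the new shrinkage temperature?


New Ts = 113 + 5 = 118 C


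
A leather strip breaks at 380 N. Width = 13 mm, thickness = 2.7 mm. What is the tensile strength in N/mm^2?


Cross-sectional area = 13 x 2.7 = 35.1 mm^2
Tensile strength = 380 / 35.1 = 10.83 N/mm^2


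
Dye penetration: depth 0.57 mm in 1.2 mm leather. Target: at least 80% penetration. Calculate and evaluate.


Penetration = 0.57 / 1.2 x 100 = 47.5%
Target: 80%
Meets target: No


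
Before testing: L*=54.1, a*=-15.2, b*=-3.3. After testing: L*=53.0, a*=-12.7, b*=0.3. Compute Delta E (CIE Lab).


dL = 53.0 - 54.1 = -1.1
da = -12.7 - (-15.2) = 2.5
db = 0.3 - (-3.3) = 3.6
dE = sqrt((-1.1)^2 + (2.5)^2 + (3.6)^2) = 4.52


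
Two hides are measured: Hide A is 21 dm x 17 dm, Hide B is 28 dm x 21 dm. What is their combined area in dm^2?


945 dm^2

Hide A area = 21 x 17 = 357 dm^2
Hide B area = 28 x 21 = 588 dm^2
Total = 357 + 588 = 945 dm^2


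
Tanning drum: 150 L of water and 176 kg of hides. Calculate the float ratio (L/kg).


0.9


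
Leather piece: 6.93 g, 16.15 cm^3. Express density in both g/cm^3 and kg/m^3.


0.429 g/cm^3
429 kg/m^3

Density = 6.93 / 16.15 = 0.429 g/cm^3
Convert: 0.429 x 1000 = 429 kg/m^3


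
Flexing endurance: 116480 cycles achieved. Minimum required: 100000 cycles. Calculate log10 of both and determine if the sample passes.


log10(116480) = 5.07
log10(100000) = 5.00
Passes: Yes


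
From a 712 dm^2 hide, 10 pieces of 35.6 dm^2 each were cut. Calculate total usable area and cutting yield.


Total usable = 10 x 35.6 = 356.0 dm^2
Yield = 356.0 / 712 x 100 = 50.0%


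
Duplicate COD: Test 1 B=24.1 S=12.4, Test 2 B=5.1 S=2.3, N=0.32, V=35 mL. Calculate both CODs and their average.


COD1 = (24.1 - 12.4) x 0.32 x 8000 / 35 = 855.8 mg/L
COD2 = (5.1 - 2.3) x 0.32 x 8000 / 35 = 204.8 mg/L
Average = (855.8 + 204.8) / 2 = 530.3 mg/L


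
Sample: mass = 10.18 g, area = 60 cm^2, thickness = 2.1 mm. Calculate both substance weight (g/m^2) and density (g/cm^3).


Substance weight = 1696.7 g/m^2
Density = 0.808 g/cm^3


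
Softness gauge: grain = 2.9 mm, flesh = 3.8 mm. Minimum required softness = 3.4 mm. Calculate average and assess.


Average = (2.9 + 3.8) / 2 = 3.35 mm
Minimum = 3.4 mm
Meets requirement: No


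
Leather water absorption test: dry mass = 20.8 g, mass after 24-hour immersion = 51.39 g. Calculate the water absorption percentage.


Water absorbed = 51.39 - 20.8 = 30.59 g
WA% = 30.59 / 20.8 x 100 = 147.1%


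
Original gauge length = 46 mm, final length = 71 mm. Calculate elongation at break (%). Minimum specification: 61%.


Extension = 71 - 46 = 25 mm
Elongation = 25 / 46 x 100 = 54.3%
Minimum required: 61%
Meets specification: No


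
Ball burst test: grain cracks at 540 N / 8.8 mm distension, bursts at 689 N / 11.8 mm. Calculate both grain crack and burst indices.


Crack index = 61.4 N/mm
Burst index = 58.4 N/mm

Crack index = 540 / 8.8 = 61.4 N/mm
Burst index = 689 / 11.8 = 58.4 N/mm


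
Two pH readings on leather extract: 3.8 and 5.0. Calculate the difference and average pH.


Difference = 1.2
Average pH = 4.40

Difference = |3.8 - 5.0| = 1.2
Average = (3.8 + 5.0) / 2 = 4.40


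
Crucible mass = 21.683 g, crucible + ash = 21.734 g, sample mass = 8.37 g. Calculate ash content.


Ash mass = 21.734 - 21.683 = 0.051 g
Ash% = 0.051 / 8.37 x 100 = 0.61%


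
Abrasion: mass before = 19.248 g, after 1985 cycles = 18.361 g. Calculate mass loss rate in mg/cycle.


Mass loss = 19.248 - 18.361 = 0.887 g
Rate = 0.887 / 1985 x 1000 = 0.447 mg/cycle


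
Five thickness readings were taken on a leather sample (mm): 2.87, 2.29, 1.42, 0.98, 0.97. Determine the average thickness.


1.71 mm

Sum = 2.87 + 2.29 + 1.42 + 0.98 + 0.97 = 8.53
Average = 8.53 / 5 = 1.71 mm


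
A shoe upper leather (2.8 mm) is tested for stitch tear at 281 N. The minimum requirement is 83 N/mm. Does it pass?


STS = 281 / 2.8 = 100.4 N/mm
Minimum required: 83 N/mm
Passes: Yes


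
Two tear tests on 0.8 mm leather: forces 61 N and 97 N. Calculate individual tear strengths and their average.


Tear 1 = 61 / 0.8 = 76.3 N/mm
Tear 2 = 97 / 0.8 = 121.3 N/mm
Average = (76.3 + 121.3) / 2 = 98.8 N/mm


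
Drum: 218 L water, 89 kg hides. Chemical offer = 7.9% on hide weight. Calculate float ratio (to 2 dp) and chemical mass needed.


Float ratio = 218 / 89 = 2.45
Chemical = 89 x 7.9 / 100 = 7.031 kg


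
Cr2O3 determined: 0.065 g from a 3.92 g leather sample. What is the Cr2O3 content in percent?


1.66%

Cr2O3% = 0.065 / 3.92 x 100
Cr2O3% = 1.66%


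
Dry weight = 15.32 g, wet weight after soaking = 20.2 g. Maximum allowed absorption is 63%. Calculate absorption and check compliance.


Absorption = 31.9%
Compliant: Yes

WA = (20.2 - 15.32) / 15.32 x 100 = 31.9%
Maximum allowed: 63%
Compliant: Yes


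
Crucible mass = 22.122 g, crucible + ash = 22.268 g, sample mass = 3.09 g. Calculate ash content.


Ash mass = 22.268 - 22.122 = 0.146 g
Ash% = 0.146 / 3.09 x 100 = 4.72%


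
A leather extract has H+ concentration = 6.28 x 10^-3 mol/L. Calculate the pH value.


pH = -log10[H+]
pH = -log10(6.28 x 10^-3) = 2.20


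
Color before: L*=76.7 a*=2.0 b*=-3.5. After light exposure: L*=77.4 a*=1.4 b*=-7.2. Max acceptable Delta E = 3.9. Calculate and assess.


Delta E = 3.81
Passes: Yes


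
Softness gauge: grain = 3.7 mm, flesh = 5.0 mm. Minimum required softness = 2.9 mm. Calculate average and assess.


Average = (3.7 + 5.0) / 2 = 4.35 mm
Minimum = 2.9 mm
Meets requirement: Yes


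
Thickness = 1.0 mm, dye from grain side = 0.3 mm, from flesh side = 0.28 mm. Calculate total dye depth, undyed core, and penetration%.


Total dyed = 0.3 + 0.28 = 0.58 mm
Undyed core = 1.0 - 0.58 = 0.42 mm
Penetration = 0.58 / 1.0 x 100 = 58.0%


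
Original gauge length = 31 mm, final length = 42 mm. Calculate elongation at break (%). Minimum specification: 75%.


Extension = 42 - 31 = 11 mm
Elongation = 11 / 31 x 100 = 35.5%
Minimum required: 75%
Meets specification: No


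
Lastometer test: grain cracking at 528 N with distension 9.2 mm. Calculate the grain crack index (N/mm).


57.4 N/mm


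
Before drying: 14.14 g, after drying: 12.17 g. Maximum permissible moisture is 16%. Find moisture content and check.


Moisture content = 13.9%
Acceptable: Yes

MC = (14.14 - 12.17) / 14.14 x 100 = 13.9%
Maximum: 16%
Acceptable: Yes


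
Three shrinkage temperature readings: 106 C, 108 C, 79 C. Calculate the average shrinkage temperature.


97.7 C


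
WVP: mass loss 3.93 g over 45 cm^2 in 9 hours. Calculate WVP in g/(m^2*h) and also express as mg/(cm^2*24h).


WVP = 97.04 g/(m^2*h)
Daily rate = 232.89 mg/(cm^2*24h)


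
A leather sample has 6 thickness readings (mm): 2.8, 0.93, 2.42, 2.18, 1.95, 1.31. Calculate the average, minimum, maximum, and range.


Average = 1.93 mm
Min = 0.93 mm
Max = 2.8 mm
Range = 1.87 mm


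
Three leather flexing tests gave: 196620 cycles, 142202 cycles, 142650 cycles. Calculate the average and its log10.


Average = (196620 + 142202 + 142650) / 3 = 160491 cycles
log10(160491) = 5.21


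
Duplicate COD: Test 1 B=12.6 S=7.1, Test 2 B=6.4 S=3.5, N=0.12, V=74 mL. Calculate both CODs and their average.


COD1 = (12.6 - 7.1) x 0.12 x 8000 / 74 = 71.4 mg/L
COD2 = (6.4 - 3.5) x 0.12 x 8000 / 74 = 37.6 mg/L
Average = (71.4 + 37.6) / 2 = 54.5 mg/L
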